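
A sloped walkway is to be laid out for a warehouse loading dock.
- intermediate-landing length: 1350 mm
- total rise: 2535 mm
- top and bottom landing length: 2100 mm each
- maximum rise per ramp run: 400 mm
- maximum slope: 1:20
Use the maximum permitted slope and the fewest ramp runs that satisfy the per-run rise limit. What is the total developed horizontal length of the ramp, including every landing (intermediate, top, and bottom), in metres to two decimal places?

2535 / 400 = 6.34, so 7 ramp runs are needed. That means 6 intermediate landings.
Horizontal run for 2535 mm of rise at 1:20 is 2535 × 20 = 50700 mm.
6 intermediate landings contribute 6 × 1350 = 8100 mm.
Top and bottom landings: 2 × 2100 = 4200 mm.
Total = 50700 + 8100 + 4200 = 63000 mm.
= 63.00 m.

63.00 m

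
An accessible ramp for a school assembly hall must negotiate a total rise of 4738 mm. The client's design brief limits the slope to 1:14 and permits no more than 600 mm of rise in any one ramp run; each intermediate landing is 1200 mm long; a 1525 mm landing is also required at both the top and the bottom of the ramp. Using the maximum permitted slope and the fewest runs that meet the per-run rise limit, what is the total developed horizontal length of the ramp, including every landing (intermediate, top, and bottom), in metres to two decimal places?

4738 / 600 = 7.90, so 8 ramp runs are needed. That means 7 intermediate landings.
Horizontal run for 4738 mm of rise at 1:14 is 4738 × 14 = 66332 mm.
7 intermediate landings contribute 7 × 1200 = 8400 mm.
Top and bottom landings: 2 × 1525 = 3050 mm.
Total = 66332 + 8400 + 3050 = 77782 mm.
= 77.78 m.

77.78 m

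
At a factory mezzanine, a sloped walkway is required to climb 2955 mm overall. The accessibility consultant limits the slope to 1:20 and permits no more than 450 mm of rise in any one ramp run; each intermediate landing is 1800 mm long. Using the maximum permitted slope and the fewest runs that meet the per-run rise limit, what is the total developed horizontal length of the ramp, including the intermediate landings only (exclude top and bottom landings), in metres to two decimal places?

69.90 m

2955 / 450 = 6.567 → round up to 7 ramp runs. That means 6 intermediate landings.
Ramp run (horizontal) at 1:20: 2955 × 20 = 59100 mm.
6 intermediate landings contribute 6 × 1800 = 10800 mm.
Developed length = 59100 + 10800 = 69900 mm.
= 69.90 m.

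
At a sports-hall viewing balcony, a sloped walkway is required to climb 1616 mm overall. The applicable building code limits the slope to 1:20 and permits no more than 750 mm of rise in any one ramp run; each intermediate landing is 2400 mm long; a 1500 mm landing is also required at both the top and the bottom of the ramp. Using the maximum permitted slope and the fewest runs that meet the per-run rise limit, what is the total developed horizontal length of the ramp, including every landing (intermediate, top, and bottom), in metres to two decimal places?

1616 / 750 = 2.15, so 3 ramp runs are needed. That means 2 intermediate landings.
Ramp run (horizontal) at 1:20: 1616 × 20 = 32320 mm.
2 intermediate landings contribute 2 × 2400 = 4800 mm.
Top and bottom landings: 2 × 1500 = 3000 mm.
Total = 32320 + 4800 + 3000 = 40120 mm.
= 40.12 m.

40.12 m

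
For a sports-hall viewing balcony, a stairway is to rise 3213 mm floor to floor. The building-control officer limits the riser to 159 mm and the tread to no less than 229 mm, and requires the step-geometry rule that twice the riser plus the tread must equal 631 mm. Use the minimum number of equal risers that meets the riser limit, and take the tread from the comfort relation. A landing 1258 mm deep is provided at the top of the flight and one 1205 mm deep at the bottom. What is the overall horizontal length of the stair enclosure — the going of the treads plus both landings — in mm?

3213 / 159 = 20.21, so 21 risers are needed.
R = 3213 ÷ 21 = 153 mm.
From 2R + T = 631: T = 631 − 306 = 325 mm.
Going = (21 − 1) × 325 = 6500 mm.
Enclosure = 6500 + 1258 + 1205 = 8963 mm.

8963 mm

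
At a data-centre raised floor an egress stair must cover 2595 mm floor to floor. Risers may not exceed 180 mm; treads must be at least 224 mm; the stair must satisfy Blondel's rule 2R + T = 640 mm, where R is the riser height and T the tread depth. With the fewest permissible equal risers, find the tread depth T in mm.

⌈2595/180⌉ = 15 risers.
Riser R = 2595 / 15 = 173 mm, within the 180 mm limit.
Tread T = 640 − 2 × 173 = 294 mm (≥ 224 mm).

294 mm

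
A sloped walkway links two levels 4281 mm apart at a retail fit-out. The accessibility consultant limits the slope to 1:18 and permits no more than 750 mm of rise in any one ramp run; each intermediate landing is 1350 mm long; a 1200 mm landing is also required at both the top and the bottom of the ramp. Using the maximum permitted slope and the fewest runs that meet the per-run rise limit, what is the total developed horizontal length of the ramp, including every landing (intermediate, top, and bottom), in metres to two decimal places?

4281 / 750 = 5.708 → round up to 6 ramp runs. That means 5 intermediate landings.
Horizontal run for 4281 mm of rise at 1:18 is 4281 × 18 = 77058 mm.
5 intermediate landings contribute 5 × 1350 = 6750 mm.
Top and bottom landings: 2 × 1200 = 2400 mm.
Total = 77058 + 6750 + 2400 = 86208 mm.
= 86.21 m.

86.21 m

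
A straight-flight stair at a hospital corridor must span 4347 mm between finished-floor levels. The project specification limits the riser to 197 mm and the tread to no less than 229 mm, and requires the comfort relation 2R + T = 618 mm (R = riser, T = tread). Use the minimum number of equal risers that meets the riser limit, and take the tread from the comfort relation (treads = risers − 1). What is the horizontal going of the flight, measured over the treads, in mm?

4347 / 197 = 22.066 → round up to 23 risers.
Riser R = 4347 / 23 = 189 mm, within the 197 mm limit.
T = 618 − 2·189 = 240 mm, which satisfies the 229 mm minimum.
Going = (23 − 1) × 240 = 5280 mm.

5280 mm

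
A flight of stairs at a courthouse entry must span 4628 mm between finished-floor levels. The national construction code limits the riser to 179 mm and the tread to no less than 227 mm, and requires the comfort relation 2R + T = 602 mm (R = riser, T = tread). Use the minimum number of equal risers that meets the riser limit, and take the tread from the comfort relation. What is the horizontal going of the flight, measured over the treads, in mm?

6150 mm

4628 / 179 = 25.855 → round up to 26 risers.
Riser R = 4628 / 26 = 178 mm, within the 179 mm limit.
From 2R + T = 602: T = 602 − 356 = 246 mm.
Treads = 26 − 1 = 25; going = 25 × 246 = 6150 mm.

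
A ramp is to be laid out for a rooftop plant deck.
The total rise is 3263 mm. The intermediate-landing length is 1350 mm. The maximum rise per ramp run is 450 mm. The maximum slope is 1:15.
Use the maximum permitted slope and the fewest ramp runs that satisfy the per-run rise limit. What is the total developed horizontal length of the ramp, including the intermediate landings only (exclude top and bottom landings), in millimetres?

3263 / 450 = 7.25, so 8 ramp runs are needed. That means 7 intermediate landings.
Ramp run (horizontal) at 1:15: 3263 × 15 = 48945 mm.
Intermediate landings: 7 × 1350 = 9450 mm.
Developed length = 48945 + 9450 = 58395 mm.

58395 mm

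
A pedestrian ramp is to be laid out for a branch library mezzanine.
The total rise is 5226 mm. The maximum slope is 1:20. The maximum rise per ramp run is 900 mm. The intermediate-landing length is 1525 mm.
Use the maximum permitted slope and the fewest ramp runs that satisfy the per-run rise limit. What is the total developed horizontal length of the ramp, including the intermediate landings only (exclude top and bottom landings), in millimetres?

At most 900 each: 5226/900 = 5.81, giving 6 ramp runs. That means 5 intermediate landings.
Horizontal run for 5226 mm of rise at 1:20 is 5226 × 20 = 104520 mm.
Intermediate landings: 5 × 1525 = 7625 mm.
Developed length = 104520 + 7625 = 112145 mm.

112145 mm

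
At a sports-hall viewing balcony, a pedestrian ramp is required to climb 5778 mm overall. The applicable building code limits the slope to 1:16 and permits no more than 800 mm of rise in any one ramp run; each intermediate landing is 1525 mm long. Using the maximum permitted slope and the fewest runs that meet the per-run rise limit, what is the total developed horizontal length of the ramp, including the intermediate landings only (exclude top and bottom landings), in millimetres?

103123 mm

5778 / 800 = 7.223 → round up to 8 ramp runs. That means 7 intermediate landings.
Ramp run (horizontal) at 1:16: 5778 × 16 = 92448 mm.
7 intermediate landings contribute 7 × 1525 = 10675 mm.
Developed length = 92448 + 10675 = 103123 mm.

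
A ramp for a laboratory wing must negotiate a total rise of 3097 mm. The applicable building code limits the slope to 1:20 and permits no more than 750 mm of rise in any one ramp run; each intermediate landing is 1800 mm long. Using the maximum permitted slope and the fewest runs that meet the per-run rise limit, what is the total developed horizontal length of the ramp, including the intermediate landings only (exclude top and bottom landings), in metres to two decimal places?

⌈3097/750⌉ = 5 ramp runs. That means 4 intermediate landings.
Horizontal run for 3097 mm of rise at 1:20 is 3097 × 20 = 61940 mm.
4 intermediate landings contribute 4 × 1800 = 7200 mm.
Developed length = 61940 + 7200 = 69140 mm.
= 69.14 m.

69.14 m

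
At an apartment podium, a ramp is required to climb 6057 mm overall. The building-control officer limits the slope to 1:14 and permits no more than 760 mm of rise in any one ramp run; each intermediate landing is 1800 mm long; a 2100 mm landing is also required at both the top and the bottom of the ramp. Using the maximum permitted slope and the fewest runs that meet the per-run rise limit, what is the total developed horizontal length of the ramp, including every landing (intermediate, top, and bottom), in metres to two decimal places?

101.60 m

6057 / 760 = 7.97, so 8 ramp runs are needed. That means 7 intermediate landings.
Horizontal run for 6057 mm of rise at 1:14 is 6057 × 14 = 84798 mm.
Intermediate landings: 7 × 1800 = 12600 mm.
Top and bottom landings: 2 × 2100 = 4200 mm.
Total = 84798 + 12600 + 4200 = 101598 mm.
= 101.60 m.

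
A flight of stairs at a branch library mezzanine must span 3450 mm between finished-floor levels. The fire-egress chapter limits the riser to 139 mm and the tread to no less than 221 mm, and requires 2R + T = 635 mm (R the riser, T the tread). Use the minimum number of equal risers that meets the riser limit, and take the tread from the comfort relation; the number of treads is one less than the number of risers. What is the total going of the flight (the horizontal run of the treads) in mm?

3450 / 139 = 24.82, so 25 risers are needed.
Riser R = 3450 / 25 = 138 mm, within the 139 mm limit.
T = 635 − 2·138 = 359 mm, which satisfies the 221 mm minimum.
Treads = 25 − 1 = 24; going = 24 × 359 = 8616 mm.

8616 mm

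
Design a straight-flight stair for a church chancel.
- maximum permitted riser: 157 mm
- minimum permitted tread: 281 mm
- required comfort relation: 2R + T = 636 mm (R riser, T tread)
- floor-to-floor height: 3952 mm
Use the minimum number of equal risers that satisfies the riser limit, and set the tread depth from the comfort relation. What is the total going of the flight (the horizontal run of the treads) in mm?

8300 mm

3952 / 157 = 25.17, so 26 risers are needed.
Riser R = 3952 / 26 = 152 mm, within the 157 mm limit.
Tread T = 636 − 2 × 152 = 332 mm (≥ 281 mm).
Going = (26 − 1) × 332 = 8300 mm.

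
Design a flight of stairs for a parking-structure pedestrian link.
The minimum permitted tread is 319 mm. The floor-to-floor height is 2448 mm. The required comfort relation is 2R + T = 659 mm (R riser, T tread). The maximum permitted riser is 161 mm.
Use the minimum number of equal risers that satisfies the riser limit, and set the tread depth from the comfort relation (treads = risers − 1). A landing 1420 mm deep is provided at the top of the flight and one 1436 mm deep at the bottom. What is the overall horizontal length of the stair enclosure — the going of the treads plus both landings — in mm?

⌈2448/161⌉ = 16 risers.
R = 2448 ÷ 16 = 153 mm.
Tread T = 659 − 2 × 153 = 353 mm (≥ 319 mm).
Going = (16 − 1) × 353 = 5295 mm.
Enclosure = 5295 + 1420 + 1436 = 8151 mm.

8151 mm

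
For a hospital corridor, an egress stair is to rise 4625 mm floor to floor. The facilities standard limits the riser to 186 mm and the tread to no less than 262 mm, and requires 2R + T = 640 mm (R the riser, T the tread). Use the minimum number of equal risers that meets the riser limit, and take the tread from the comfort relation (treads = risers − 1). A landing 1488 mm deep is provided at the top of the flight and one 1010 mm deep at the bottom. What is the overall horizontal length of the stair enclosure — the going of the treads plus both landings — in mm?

4625 / 186 = 24.866 → round up to 25 risers.
R = 4625 ÷ 25 = 185 mm.
T = 640 − 2·185 = 270 mm, which satisfies the 262 mm minimum.
Going = (25 − 1) × 270 = 6480 mm.
Add landings: 6480 + 1488 + 1010 = 8978 mm.

8978 mm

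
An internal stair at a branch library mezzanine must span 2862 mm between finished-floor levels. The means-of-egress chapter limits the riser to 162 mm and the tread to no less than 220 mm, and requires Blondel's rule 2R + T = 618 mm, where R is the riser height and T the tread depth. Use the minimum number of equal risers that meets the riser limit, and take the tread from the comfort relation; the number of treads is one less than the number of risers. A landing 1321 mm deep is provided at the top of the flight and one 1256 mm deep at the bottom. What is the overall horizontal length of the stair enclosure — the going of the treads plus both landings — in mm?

7677 mm

At most 162 each: 2862/162 = 17.67, giving 18 risers.
Riser R = 2862 / 18 = 159 mm, within the 162 mm limit.
Tread T = 618 − 2 × 159 = 300 mm (≥ 220 mm).
18 risers give 17 treads; going = 17 × 300 = 5100 mm.
Enclosure = 5100 + 1321 + 1256 = 7677 mm.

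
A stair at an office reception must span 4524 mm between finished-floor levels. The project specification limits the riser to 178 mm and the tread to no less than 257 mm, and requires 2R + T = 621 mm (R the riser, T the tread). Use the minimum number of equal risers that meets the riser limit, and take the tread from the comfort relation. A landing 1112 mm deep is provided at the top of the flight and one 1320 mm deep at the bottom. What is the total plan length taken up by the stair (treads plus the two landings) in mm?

⌈4524/178⌉ = 26 risers.
R = 4524 ÷ 26 = 174 mm.
Tread T = 621 − 2 × 174 = 273 mm (≥ 257 mm).
26 risers give 25 treads; going = 25 × 273 = 6825 mm.
Enclosure = 6825 + 1112 + 1320 = 9257 mm.

9257 mm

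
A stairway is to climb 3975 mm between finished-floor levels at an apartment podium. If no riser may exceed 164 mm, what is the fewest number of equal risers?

3975 / 164 = 24.24, so 25 risers are needed.

25 risers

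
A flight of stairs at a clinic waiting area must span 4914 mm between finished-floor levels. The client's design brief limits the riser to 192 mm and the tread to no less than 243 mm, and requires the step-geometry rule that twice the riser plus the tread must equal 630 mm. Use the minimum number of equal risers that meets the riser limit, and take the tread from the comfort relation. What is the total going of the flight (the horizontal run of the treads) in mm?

6300 mm

⌈4914/192⌉ = 26 risers.
R = 4914 ÷ 26 = 189 mm.
From 2R + T = 630: T = 630 − 378 = 252 mm.
Going = (26 − 1) × 252 = 6300 mm.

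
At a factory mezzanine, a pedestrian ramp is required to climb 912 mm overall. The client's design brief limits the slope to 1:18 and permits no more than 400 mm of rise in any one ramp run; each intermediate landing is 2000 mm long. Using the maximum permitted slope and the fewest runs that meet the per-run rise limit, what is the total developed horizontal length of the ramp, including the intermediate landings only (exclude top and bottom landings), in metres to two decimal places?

20.42 m

⌈912/400⌉ = 3 ramp runs. That means 2 intermediate landings.
Ramp run (horizontal) at 1:18: 912 × 18 = 16416 mm.
Intermediate landings: 2 × 2000 = 4000 mm.
Developed length = 16416 + 4000 = 20416 mm.
= 20.42 m.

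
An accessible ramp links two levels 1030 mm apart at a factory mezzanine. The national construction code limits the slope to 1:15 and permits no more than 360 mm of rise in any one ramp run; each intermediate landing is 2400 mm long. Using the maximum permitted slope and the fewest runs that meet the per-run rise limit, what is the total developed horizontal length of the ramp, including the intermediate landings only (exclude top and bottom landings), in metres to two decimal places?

20.25 m

1030 / 360 = 2.861 → round up to 3 ramp runs. That means 2 intermediate landings.
Ramp run (horizontal) at 1:15: 1030 × 15 = 15450 mm.
2 intermediate landings contribute 2 × 2400 = 4800 mm.
Developed length = 15450 + 4800 = 20250 mm.
= 20.25 m.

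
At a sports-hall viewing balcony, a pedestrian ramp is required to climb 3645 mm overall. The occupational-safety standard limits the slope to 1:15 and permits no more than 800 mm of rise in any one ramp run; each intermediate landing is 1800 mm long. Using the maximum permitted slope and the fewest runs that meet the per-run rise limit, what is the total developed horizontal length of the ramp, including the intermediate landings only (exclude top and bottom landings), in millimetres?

⌈3645/800⌉ = 5 ramp runs. That means 4 intermediate landings.
Ramp run (horizontal) at 1:15: 3645 × 15 = 54675 mm.
Intermediate landings: 4 × 1800 = 7200 mm.
Developed length = 54675 + 7200 = 61875 mm.

61875 mm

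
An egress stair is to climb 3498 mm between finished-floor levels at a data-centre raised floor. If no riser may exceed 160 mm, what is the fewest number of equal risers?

3498 / 160 = 21.86, so 22 risers are needed.

22 risers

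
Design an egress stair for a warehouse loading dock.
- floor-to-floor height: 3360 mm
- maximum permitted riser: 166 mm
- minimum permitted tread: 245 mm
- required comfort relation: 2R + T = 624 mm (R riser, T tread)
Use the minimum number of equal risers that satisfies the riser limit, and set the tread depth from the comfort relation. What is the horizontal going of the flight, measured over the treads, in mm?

6080 mm

3360 / 166 = 20.241 → round up to 21 risers.
R = 3360 ÷ 21 = 160 mm.
From 2R + T = 624: T = 624 − 320 = 304 mm.
Treads = 21 − 1 = 20; going = 20 × 304 = 6080 mm.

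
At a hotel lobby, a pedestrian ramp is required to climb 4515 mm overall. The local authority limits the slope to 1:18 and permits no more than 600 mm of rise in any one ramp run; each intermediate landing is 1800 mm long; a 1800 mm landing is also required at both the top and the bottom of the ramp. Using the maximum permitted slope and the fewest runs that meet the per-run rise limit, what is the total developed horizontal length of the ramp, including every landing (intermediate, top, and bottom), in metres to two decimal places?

97.47 m

At most 600 each: 4515/600 = 7.53, giving 8 ramp runs. That means 7 intermediate landings.
Ramp run (horizontal) at 1:18: 4515 × 18 = 81270 mm.
Intermediate landings: 7 × 1800 = 12600 mm.
Top and bottom landings: 2 × 1800 = 3600 mm.
Total = 81270 + 12600 + 3600 = 97470 mm.
= 97.47 m.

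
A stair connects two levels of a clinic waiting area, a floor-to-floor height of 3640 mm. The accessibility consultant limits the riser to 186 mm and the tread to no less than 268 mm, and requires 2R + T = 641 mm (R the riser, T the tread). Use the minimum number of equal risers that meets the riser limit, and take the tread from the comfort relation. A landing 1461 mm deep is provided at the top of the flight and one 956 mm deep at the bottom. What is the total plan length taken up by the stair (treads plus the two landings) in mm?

7680 mm

At most 186 each: 3640/186 = 19.57, giving 20 risers.
Each riser is 3640/20 = 182 mm (≤ 186 mm).
T = 641 − 2·182 = 277 mm, which satisfies the 268 mm minimum.
20 risers give 19 treads; going = 19 × 277 = 5263 mm.
Enclosure = 5263 + 1461 + 956 = 7680 mm.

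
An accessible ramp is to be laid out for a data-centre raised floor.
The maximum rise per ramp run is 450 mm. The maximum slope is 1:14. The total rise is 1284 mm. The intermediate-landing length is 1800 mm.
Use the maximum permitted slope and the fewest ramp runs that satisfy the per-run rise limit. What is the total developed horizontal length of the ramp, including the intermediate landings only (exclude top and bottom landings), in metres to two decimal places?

21.58 m

At most 450 each: 1284/450 = 2.85, giving 3 ramp runs. That means 2 intermediate landings.
Horizontal run for 1284 mm of rise at 1:14 is 1284 × 14 = 17976 mm.
2 intermediate landings contribute 2 × 1800 = 3600 mm.
Developed length = 17976 + 3600 = 21576 mm.
= 21.58 m.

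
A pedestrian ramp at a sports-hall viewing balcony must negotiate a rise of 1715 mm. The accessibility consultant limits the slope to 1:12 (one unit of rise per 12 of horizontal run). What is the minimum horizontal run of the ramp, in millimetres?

20580 mm

Run = rise × 12 = 1715 × 12 = 20580 mm.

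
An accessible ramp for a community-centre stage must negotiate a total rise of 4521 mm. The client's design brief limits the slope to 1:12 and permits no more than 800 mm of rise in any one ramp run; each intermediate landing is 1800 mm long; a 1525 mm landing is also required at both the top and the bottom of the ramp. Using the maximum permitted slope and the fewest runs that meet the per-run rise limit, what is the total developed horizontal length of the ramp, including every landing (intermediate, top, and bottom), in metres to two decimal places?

66.30 m

4521 / 800 = 5.651 → round up to 6 ramp runs. That means 5 intermediate landings.
Ramp run (horizontal) at 1:12: 4521 × 12 = 54252 mm.
Intermediate landings: 5 × 1800 = 9000 mm.
Top and bottom landings: 2 × 1525 = 3050 mm.
Total = 54252 + 9000 + 3050 = 66302 mm.
= 66.30 m.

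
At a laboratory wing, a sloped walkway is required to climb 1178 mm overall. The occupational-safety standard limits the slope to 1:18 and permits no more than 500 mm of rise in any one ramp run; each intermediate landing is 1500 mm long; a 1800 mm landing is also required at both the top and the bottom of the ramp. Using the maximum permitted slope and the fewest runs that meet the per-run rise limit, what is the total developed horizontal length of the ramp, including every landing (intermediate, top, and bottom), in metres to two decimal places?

At most 500 each: 1178/500 = 2.36, giving 3 ramp runs. That means 2 intermediate landings.
Ramp run (horizontal) at 1:18: 1178 × 18 = 21204 mm.
Intermediate landings: 2 × 1500 = 3000 mm.
Top and bottom landings: 2 × 1800 = 3600 mm.
Total = 21204 + 3000 + 3600 = 27804 mm.
= 27.80 m.

27.80 m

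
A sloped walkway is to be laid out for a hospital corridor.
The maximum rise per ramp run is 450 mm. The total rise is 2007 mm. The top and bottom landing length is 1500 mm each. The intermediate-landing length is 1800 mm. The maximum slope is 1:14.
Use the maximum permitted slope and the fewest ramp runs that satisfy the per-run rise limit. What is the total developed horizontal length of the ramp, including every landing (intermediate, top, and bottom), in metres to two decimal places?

⌈2007/450⌉ = 5 ramp runs. That means 4 intermediate landings.
Ramp run (horizontal) at 1:14: 2007 × 14 = 28098 mm.
4 intermediate landings contribute 4 × 1800 = 7200 mm.
Top and bottom landings: 2 × 1500 = 3000 mm.
Total = 28098 + 7200 + 3000 = 38298 mm.
= 38.30 m.

38.30 m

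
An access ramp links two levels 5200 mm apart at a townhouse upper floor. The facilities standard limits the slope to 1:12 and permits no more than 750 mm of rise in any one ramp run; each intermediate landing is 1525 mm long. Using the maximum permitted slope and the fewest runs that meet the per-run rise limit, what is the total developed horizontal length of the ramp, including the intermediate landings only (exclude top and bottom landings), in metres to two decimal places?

5200 / 750 = 6.933 → round up to 7 ramp runs. That means 6 intermediate landings.
Horizontal run for 5200 mm of rise at 1:12 is 5200 × 12 = 62400 mm.
6 intermediate landings contribute 6 × 1525 = 9150 mm.
Developed length = 62400 + 9150 = 71550 mm.
= 71.55 m.

71.55 m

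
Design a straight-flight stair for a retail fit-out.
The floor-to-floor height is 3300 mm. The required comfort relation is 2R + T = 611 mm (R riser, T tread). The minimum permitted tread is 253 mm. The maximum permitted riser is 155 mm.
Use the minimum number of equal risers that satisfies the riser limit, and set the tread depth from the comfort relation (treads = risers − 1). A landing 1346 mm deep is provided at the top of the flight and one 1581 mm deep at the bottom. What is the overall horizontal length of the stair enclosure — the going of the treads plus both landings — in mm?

At most 155 each: 3300/155 = 21.29, giving 22 risers.
R = 3300 ÷ 22 = 150 mm.
Tread T = 611 − 2 × 150 = 311 mm (≥ 253 mm).
Going = (22 − 1) × 311 = 6531 mm.
Add landings: 6531 + 1346 + 1581 = 9458 mm.

9458 mm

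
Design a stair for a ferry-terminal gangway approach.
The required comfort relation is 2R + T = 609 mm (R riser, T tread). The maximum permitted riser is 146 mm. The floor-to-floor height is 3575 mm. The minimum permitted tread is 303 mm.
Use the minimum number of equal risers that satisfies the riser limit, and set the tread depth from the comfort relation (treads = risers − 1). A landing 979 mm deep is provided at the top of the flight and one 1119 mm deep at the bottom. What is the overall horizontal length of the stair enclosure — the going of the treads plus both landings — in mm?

9850 mm

3575 / 146 = 24.486 → round up to 25 risers.
Riser R = 3575 / 25 = 143 mm, within the 146 mm limit.
From 2R + T = 609: T = 609 − 286 = 323 mm.
25 risers give 24 treads; going = 24 × 323 = 7752 mm.
Enclosure = 7752 + 979 + 1119 = 9850 mm.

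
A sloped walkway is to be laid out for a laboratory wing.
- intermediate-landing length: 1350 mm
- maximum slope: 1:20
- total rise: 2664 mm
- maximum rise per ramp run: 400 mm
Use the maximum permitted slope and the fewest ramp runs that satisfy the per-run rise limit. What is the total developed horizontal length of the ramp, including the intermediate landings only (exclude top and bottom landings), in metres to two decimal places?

61.38 m

2664 / 400 = 6.660 → round up to 7 ramp runs. That means 6 intermediate landings.
Ramp run (horizontal) at 1:20: 2664 × 20 = 53280 mm.
Intermediate landings: 6 × 1350 = 8100 mm.
Developed length = 53280 + 8100 = 61380 mm.
= 61.38 m.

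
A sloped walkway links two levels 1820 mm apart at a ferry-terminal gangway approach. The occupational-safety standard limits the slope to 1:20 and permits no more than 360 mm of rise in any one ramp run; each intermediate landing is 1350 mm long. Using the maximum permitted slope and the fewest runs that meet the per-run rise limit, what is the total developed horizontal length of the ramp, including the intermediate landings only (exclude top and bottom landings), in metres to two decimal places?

43.15 m

⌈1820/360⌉ = 6 ramp runs. That means 5 intermediate landings.
Ramp run (horizontal) at 1:20: 1820 × 20 = 36400 mm.
5 intermediate landings contribute 5 × 1350 = 6750 mm.
Developed length = 36400 + 6750 = 43150 mm.
= 43.15 m.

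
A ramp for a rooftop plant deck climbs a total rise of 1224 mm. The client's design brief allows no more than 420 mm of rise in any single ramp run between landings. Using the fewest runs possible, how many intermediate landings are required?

2 intermediate landings

1224 / 420 = 2.914 → round up to 3 ramp runs.
3 runs are separated by 2 intermediate landings.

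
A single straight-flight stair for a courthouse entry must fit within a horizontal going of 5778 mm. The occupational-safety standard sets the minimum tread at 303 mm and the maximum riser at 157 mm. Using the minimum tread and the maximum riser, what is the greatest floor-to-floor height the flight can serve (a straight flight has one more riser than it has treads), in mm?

Treads that fit: ⌊5778 / 303⌋ = 19.
Risers = treads + 1 = 20.
Maximum height = 20 × 157 = 3140 mm.

3140 mm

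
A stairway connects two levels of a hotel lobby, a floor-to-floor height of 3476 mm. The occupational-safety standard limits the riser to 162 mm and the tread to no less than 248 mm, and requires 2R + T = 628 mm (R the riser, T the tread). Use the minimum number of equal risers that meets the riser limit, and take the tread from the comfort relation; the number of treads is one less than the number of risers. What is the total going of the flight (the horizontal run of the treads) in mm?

6552 mm

At most 162 each: 3476/162 = 21.46, giving 22 risers.
R = 3476 ÷ 22 = 158 mm.
From 2R + T = 628: T = 628 − 316 = 312 mm.
22 risers give 21 treads; going = 21 × 312 = 6552 mm.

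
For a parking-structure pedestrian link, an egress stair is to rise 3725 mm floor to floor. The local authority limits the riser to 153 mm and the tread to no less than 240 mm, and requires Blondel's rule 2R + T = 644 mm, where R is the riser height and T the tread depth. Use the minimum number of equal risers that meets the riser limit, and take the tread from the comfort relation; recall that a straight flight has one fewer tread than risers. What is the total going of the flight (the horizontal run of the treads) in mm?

8304 mm

3725 / 153 = 24.35, so 25 risers are needed.
R = 3725 ÷ 25 = 149 mm.
From 2R + T = 644: T = 644 − 298 = 346 mm.
Going = (25 − 1) × 346 = 8304 mm.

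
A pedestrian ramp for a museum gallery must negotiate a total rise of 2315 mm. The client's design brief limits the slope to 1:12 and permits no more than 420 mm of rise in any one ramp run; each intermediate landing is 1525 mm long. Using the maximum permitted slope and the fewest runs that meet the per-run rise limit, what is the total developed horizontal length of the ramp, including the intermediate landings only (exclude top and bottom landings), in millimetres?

35405 mm

2315 / 420 = 5.51, so 6 ramp runs are needed. That means 5 intermediate landings.
Ramp run (horizontal) at 1:12: 2315 × 12 = 27780 mm.
5 intermediate landings contribute 5 × 1525 = 7625 mm.
Total developed length = 27780 + 7625 = 35405 mm.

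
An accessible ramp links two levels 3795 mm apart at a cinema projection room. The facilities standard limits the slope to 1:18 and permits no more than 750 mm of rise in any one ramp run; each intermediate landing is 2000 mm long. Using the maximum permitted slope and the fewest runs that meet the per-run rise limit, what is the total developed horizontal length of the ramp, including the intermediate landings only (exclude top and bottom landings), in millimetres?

78310 mm

3795 / 750 = 5.06, so 6 ramp runs are needed. That means 5 intermediate landings.
Horizontal run for 3795 mm of rise at 1:18 is 3795 × 18 = 68310 mm.
Intermediate landings: 5 × 2000 = 10000 mm.
Total developed length = 68310 + 10000 = 78310 mm.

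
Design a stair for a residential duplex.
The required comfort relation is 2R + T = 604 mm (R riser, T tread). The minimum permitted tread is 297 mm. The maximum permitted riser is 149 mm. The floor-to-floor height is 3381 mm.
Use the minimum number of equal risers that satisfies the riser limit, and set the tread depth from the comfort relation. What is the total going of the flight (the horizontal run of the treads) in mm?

6820 mm

At most 149 each: 3381/149 = 22.69, giving 23 risers.
Each riser is 3381/23 = 147 mm (≤ 149 mm).
Tread T = 604 − 2 × 147 = 310 mm (≥ 297 mm).
Going = (23 − 1) × 310 = 6820 mm.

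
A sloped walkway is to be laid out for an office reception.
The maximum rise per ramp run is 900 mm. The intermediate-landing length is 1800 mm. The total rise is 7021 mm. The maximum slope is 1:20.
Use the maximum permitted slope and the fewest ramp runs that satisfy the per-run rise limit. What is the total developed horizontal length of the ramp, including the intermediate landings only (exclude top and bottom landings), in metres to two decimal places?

7021 / 900 = 7.801 → round up to 8 ramp runs. That means 7 intermediate landings.
Horizontal run for 7021 mm of rise at 1:20 is 7021 × 20 = 140420 mm.
7 intermediate landings contribute 7 × 1800 = 12600 mm.
Total developed length = 140420 + 12600 = 153020 mm.
= 153.02 m.

153.02 m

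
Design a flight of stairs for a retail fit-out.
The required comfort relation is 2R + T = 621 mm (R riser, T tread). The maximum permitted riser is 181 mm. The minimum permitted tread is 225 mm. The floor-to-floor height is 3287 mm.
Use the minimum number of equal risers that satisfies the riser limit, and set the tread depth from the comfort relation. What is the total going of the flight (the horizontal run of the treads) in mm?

3287 / 181 = 18.160 → round up to 19 risers.
Each riser is 3287/19 = 173 mm (≤ 181 mm).
T = 621 − 2·173 = 275 mm, which satisfies the 225 mm minimum.
Going = (19 − 1) × 275 = 4950 mm.

4950 mm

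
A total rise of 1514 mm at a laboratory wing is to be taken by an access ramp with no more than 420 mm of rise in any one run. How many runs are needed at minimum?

4 runs

⌈1514/420⌉ = 4 ramp runs.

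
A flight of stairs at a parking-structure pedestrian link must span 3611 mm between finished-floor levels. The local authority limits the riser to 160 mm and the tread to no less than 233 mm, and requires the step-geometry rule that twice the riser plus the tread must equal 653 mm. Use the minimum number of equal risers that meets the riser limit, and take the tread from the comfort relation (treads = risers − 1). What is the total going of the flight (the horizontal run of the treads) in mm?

7458 mm

At most 160 each: 3611/160 = 22.57, giving 23 risers.
Riser R = 3611 / 23 = 157 mm, within the 160 mm limit.
T = 653 − 2·157 = 339 mm, which satisfies the 233 mm minimum.
23 risers give 22 treads; going = 22 × 339 = 7458 mm.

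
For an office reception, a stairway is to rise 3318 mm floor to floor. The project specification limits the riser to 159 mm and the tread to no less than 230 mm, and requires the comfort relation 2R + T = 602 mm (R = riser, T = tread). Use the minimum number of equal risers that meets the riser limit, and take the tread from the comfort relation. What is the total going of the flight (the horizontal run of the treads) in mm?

5720 mm

At most 159 each: 3318/159 = 20.87, giving 21 risers.
Each riser is 3318/21 = 158 mm (≤ 159 mm).
From 2R + T = 602: T = 602 − 316 = 286 mm.
Treads = 21 − 1 = 20; going = 20 × 286 = 5720 mm.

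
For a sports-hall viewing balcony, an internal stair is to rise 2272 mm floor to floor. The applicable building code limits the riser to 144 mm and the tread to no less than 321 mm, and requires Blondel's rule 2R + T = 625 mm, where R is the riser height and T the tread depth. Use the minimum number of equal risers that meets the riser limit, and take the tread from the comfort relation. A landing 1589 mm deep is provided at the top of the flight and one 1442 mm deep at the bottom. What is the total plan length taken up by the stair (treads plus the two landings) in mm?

2272 / 144 = 15.78, so 16 risers are needed.
Each riser is 2272/16 = 142 mm (≤ 144 mm).
T = 625 − 2·142 = 341 mm, which satisfies the 321 mm minimum.
Treads = 16 − 1 = 15; going = 15 × 341 = 5115 mm.
Enclosure = 5115 + 1589 + 1442 = 8146 mm.

8146 mm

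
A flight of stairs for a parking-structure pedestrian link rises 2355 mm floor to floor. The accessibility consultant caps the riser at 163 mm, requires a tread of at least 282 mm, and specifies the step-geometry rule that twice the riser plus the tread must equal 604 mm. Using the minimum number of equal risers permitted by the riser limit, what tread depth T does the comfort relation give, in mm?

290 mm

⌈2355/163⌉ = 15 risers.
Riser R = 2355 / 15 = 157 mm, within the 163 mm limit.
T = 604 − 2·157 = 290 mm, which satisfies the 282 mm minimum.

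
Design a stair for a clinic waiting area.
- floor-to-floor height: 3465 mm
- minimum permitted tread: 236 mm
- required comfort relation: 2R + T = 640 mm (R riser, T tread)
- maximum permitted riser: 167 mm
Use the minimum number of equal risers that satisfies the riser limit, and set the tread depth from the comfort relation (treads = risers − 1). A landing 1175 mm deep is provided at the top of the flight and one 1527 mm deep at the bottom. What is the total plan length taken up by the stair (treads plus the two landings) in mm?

8902 mm

3465 / 167 = 20.749 → round up to 21 risers.
R = 3465 ÷ 21 = 165 mm.
T = 640 − 2·165 = 310 mm, which satisfies the 236 mm minimum.
Going = (21 − 1) × 310 = 6200 mm.
Add landings: 6200 + 1175 + 1527 = 8902 mm.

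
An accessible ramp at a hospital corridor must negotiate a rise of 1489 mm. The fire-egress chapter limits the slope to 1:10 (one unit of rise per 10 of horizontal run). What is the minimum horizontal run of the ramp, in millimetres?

14890 mm

Run = rise × 10 = 1489 × 10 = 14890 mm.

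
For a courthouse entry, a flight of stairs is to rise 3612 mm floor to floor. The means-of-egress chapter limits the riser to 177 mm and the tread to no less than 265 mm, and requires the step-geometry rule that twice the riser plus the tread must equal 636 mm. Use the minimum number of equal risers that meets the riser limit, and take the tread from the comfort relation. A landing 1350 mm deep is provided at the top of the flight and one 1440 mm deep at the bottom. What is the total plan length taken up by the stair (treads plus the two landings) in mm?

8630 mm

At most 177 each: 3612/177 = 20.41, giving 21 risers.
Each riser is 3612/21 = 172 mm (≤ 177 mm).
From 2R + T = 636: T = 636 − 344 = 292 mm.
21 risers give 20 treads; going = 20 × 292 = 5840 mm.
Add landings: 5840 + 1350 + 1440 = 8630 mm.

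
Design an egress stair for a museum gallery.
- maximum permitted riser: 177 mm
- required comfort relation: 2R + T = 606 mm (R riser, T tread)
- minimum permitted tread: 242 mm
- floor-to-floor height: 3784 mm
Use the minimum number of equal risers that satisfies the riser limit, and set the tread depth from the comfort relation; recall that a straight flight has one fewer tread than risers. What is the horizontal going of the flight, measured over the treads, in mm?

At most 177 each: 3784/177 = 21.38, giving 22 risers.
R = 3784 ÷ 22 = 172 mm.
Tread T = 606 − 2 × 172 = 262 mm (≥ 242 mm).
Going = (22 − 1) × 262 = 5502 mm.

5502 mm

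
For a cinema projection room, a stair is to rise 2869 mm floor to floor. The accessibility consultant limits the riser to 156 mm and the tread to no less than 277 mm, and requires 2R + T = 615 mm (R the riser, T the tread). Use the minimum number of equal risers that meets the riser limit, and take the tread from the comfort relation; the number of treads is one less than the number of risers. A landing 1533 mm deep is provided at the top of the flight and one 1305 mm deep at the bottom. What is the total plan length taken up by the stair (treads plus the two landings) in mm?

8472 mm

At most 156 each: 2869/156 = 18.39, giving 19 risers.
Riser R = 2869 / 19 = 151 mm, within the 156 mm limit.
Tread T = 615 − 2 × 151 = 313 mm (≥ 277 mm).
Treads = 19 − 1 = 18; going = 18 × 313 = 5634 mm.
Add landings: 5634 + 1533 + 1305 = 8472 mm.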